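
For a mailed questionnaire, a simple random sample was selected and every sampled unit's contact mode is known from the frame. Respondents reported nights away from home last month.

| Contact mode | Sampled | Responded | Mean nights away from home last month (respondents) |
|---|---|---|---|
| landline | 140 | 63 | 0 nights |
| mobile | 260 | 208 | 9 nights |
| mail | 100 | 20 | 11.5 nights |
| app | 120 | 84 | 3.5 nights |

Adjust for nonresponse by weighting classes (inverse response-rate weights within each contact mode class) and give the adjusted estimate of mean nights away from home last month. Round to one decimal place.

6.3

Class response rates: landline 63/140 = 45%, mobile 208/260 = 80%, mail 20/100 = 20%, app 84/120 = 70%.
With weight = n_sampled/n_responded per class, the weighted class total is n_sampled:
  landline: 140 × 0 = 0
  mobile: 260 × 9 = 2340
  mail: 100 × 11.5 = 1150
  app: 120 × 3.5 = 420
Adjusted estimate = 3910 / 620 = 6.30645 → 6.3.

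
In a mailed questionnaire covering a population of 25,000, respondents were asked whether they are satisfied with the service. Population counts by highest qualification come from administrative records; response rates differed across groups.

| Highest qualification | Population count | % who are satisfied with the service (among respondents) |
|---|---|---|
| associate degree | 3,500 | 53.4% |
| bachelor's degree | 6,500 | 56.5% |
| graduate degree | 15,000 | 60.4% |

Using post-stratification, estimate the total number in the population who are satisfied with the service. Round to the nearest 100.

Apply each group's respondent rate to its population count:
  associate degree: 3,500 × 53.4% = 1869
  bachelor's degree: 6,500 × 56.5% = 3672.5
  graduate degree: 15,000 × 60.4% = 9060
Estimated total = 14601.5 → 14,600.

14,600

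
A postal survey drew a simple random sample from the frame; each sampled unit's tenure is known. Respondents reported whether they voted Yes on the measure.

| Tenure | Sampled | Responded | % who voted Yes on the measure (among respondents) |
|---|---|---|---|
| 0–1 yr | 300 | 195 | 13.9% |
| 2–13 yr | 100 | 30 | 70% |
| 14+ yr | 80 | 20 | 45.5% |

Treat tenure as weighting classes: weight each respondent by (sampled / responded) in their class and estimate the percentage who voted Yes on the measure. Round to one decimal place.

30.9%

Class response rates: 0–1 yr 195/300 = 65%, 2–13 yr 30/100 = 30%, 14+ yr 20/80 = 25%.
Each respondent's weight = sampled/responded in their class; summing within a class gives n_sampled, so:
  0–1 yr: 300 × 13.9 = 4170
  2–13 yr: 100 × 70 = 7000
  14+ yr: 80 × 45.5 = 3640
Adjusted estimate = 14,810 / 480 = 30.8542 → 30.9%.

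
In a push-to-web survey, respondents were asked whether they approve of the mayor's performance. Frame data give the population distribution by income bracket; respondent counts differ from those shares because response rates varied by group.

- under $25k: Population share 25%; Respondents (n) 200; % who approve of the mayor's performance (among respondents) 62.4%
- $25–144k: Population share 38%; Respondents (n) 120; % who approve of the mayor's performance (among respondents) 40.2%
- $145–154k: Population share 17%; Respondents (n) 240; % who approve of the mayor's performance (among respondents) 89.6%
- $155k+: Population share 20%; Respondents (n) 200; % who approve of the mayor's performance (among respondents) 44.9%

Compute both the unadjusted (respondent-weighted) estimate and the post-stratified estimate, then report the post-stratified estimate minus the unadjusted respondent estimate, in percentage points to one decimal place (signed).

-7.8 percentage points

Naive respondent-only estimate (weights = respondent counts):
  (200/760)×62.4 + (120/760)×40.2 + (240/760)×89.6 + (200/760)×44.9 = 62.8789%
Post-stratifying to population shares instead:
  0.25×62.4 + 0.38×40.2 + 0.17×89.6 + 0.2×44.9 = 55.088%
Difference = 55.088 − 62.8789 = -7.7909 pp.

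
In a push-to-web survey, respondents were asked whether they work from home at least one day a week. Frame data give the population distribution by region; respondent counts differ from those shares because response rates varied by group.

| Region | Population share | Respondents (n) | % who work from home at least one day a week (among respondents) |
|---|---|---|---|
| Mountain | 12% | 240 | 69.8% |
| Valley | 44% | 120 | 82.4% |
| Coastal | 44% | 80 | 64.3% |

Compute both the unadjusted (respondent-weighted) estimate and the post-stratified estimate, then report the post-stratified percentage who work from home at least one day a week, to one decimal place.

Unadjusted (pooled respondent) estimate weights by respondent counts:
  (240/440)×69.8 + (120/440)×82.4 + (80/440)×64.3 = 72.2364%
Post-stratifying to population shares instead:
  0.12×69.8 + 0.44×82.4 + 0.44×64.3 = 72.924%

72.9%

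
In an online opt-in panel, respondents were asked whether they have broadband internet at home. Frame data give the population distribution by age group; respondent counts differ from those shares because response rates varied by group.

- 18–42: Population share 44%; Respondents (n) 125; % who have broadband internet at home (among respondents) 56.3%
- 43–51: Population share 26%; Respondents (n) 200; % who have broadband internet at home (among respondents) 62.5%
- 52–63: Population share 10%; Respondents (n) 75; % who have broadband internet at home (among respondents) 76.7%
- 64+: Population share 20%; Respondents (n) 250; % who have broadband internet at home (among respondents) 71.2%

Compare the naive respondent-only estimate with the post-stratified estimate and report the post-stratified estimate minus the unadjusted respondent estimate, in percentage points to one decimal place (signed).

-3.4 percentage points

Naive respondent-only estimate (weights = respondent counts):
  (125/650)×56.3 + (200/650)×62.5 + (75/650)×76.7 + (250/650)×71.2 = 66.2923%
Post-stratified estimate weights by population shares:
  0.44×56.3 + 0.26×62.5 + 0.1×76.7 + 0.2×71.2 = 62.932%
Difference = 62.932 − 66.2923 = -3.3603 pp.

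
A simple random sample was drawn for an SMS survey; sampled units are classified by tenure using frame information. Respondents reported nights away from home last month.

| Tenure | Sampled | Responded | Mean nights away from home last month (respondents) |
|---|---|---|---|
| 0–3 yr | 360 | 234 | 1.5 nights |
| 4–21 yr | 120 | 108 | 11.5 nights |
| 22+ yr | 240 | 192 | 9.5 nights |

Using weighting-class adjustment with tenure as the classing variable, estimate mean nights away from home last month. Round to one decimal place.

5.8

Class response rates: 0–3 yr 234/360 = 65%, 4–21 yr 108/120 = 90%, 22+ yr 192/240 = 80%.
With weight = n_sampled/n_responded per class, the weighted class total is n_sampled:
  0–3 yr: 360 × 1.5 = 540
  4–21 yr: 120 × 11.5 = 1380
  22+ yr: 240 × 9.5 = 2280
Adjusted estimate = 4200 / 720 = 5.83333 → 5.8.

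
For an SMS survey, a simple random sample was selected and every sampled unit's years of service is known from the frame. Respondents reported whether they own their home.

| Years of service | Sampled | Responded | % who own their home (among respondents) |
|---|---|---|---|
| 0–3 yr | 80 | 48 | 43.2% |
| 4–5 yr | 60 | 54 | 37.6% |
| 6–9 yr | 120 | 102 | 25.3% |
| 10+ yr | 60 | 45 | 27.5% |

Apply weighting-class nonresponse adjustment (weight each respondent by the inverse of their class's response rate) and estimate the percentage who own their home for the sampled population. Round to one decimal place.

32.5%

Response rates by class: 0–3 yr 48/80 = 60%, 4–5 yr 54/60 = 90%, 6–9 yr 102/120 = 85%, 10+ yr 45/60 = 75%.
With weight = n_sampled/n_responded per class, the weighted class total is n_sampled:
  0–3 yr: 80 × 43.2 = 3456
  4–5 yr: 60 × 37.6 = 2256
  6–9 yr: 120 × 25.3 = 3036
  10+ yr: 60 × 27.5 = 1650
Adjusted estimate = 10,398 / 320 = 32.4937 → 32.5%.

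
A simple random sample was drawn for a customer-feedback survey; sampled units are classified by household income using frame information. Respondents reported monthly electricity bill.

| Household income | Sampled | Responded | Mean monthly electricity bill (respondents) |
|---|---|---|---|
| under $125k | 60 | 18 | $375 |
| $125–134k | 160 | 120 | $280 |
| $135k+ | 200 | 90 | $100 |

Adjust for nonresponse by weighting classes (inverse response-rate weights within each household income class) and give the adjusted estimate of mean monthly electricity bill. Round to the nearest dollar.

Class response rates: under $125k 18/60 = 30%, $125–134k 120/160 = 75%, $135k+ 90/200 = 45%.
Weighting each respondent by the inverse class response rate inflates each class back to its sampled size, so the class weight is n_sampled:
  under $125k: 60 × 375 = 22,500
  $125–134k: 160 × 280 = 44,800
  $135k+: 200 × 100 = 20,000
Adjusted estimate = 87,300 / 420 = 207.857 → $208.

$208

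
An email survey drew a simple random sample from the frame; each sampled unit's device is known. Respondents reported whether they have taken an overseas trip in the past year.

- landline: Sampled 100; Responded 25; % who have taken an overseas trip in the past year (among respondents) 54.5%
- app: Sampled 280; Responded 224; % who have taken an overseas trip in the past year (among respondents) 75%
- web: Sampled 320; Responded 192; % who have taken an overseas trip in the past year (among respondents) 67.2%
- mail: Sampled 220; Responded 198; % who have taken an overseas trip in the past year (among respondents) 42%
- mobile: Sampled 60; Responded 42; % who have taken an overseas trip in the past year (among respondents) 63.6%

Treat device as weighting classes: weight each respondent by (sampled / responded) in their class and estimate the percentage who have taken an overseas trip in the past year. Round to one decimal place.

Class response rates: landline 25/100 = 25%, app 224/280 = 80%, web 192/320 = 60%, mail 198/220 = 90%, mobile 42/60 = 70%.
Weighting each respondent by the inverse class response rate inflates each class back to its sampled size, so the class weight is n_sampled:
  landline: 100 × 54.5 = 5450
  app: 280 × 75 = 21,000
  web: 320 × 67.2 = 21,504
  mail: 220 × 42 = 9240
  mobile: 60 × 63.6 = 3816
Adjusted estimate = 61,010 / 980 = 62.2551 → 62.3%.

62.3%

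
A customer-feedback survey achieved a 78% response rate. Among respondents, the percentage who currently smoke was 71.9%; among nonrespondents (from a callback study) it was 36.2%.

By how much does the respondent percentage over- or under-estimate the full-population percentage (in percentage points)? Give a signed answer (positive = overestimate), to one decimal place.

+7.9 percentage points

Nonresponse fraction = 1 − 0.78 = 0.22.
Bias = (nonresponse fraction) × (respondent percentage − nonrespondent percentage)
     = 0.22 × (71.9 − 36.2) = 0.22 × 35.7 = 7.854.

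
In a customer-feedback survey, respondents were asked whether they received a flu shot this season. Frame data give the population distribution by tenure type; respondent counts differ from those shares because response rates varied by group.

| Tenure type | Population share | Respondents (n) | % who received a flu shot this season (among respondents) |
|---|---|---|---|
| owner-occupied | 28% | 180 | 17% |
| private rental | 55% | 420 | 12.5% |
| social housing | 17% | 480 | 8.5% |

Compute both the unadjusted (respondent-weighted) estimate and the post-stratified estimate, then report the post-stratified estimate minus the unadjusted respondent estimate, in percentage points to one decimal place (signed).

+1.6 percentage points

Naive respondent-only estimate (weights = respondent counts):
  (180/1080)×17 + (420/1080)×12.5 + (480/1080)×8.5 = 11.4722%
Reweighting by population tenure type shares:
  0.28×17 + 0.55×12.5 + 0.17×8.5 = 13.08%
Difference = 13.08 − 11.4722 = 1.6078 pp.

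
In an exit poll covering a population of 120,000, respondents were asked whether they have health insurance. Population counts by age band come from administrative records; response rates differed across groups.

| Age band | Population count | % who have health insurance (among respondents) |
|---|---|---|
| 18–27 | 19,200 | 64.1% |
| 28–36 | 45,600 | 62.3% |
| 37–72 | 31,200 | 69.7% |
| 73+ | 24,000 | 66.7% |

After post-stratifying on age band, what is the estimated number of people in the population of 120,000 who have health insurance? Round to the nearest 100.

78,500

Apply each group's respondent rate to its population count:
  18–27: 19,200 × 64.1% = 12307.2
  28–36: 45,600 × 62.3% = 28408.8
  37–72: 31,200 × 69.7% = 21746.4
  73+: 24,000 × 66.7% = 16,008
Estimated total = 78470.4 → 78,500.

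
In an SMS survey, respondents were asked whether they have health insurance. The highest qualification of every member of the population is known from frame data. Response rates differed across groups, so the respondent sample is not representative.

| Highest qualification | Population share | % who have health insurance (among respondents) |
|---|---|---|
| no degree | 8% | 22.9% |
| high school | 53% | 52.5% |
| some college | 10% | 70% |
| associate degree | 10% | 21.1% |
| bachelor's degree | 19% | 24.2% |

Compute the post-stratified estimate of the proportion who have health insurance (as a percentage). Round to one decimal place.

43.4%

Post-stratification weights by population share, not respondent share:
  no degree: 0.08 × 22.9 = 1.832
  high school: 0.53 × 52.5 = 27.825
  some college: 0.1 × 70 = 7
  associate degree: 0.1 × 21.1 = 2.11
  bachelor's degree: 0.19 × 24.2 = 4.598
Post-stratified estimate = 43.365 → 43.4%.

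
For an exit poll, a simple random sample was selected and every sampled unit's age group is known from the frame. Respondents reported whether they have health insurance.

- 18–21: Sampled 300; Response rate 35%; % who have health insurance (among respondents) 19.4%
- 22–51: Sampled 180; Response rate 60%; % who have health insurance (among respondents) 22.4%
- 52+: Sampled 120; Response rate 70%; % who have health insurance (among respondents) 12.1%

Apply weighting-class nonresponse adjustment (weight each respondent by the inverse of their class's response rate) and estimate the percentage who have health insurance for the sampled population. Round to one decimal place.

With weight = n_sampled/n_responded per class, the weighted class total is n_sampled:
  18–21: 300 × 19.4 = 5820
  22–51: 180 × 22.4 = 4032
  52+: 120 × 12.1 = 1452
Adjusted estimate = 11,304 / 600 = 18.84 → 18.8%.

18.8%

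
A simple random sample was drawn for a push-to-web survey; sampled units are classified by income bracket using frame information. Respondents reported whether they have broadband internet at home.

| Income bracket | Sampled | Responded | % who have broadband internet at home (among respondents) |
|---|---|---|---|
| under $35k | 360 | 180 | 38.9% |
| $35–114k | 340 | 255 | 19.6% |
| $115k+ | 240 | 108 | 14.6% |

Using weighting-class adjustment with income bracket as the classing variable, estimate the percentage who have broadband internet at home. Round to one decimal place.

25.7%

Class response rates: under $35k 180/360 = 50%, $35–114k 255/340 = 75%, $115k+ 108/240 = 45%.
Each respondent's weight = sampled/responded in their class; summing within a class gives n_sampled, so:
  under $35k: 360 × 38.9 = 14,004
  $35–114k: 340 × 19.6 = 6664
  $115k+: 240 × 14.6 = 3504
Adjusted estimate = 24,172 / 940 = 25.7149 → 25.7%.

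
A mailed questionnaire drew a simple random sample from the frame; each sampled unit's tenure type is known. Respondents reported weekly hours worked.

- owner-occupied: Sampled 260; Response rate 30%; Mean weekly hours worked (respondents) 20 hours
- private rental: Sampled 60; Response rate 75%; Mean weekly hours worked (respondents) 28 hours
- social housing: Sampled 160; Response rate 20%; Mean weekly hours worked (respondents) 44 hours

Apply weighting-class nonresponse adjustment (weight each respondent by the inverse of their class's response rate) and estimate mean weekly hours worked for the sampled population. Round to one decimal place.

Inverse-response-rate weighting restores each class to its sampled count, so class totals weight by n_sampled:
  owner-occupied: 260 × 20 = 5200
  private rental: 60 × 28 = 1680
  social housing: 160 × 44 = 7040
Adjusted estimate = 13,920 / 480 = 29 → 29.0.

29.0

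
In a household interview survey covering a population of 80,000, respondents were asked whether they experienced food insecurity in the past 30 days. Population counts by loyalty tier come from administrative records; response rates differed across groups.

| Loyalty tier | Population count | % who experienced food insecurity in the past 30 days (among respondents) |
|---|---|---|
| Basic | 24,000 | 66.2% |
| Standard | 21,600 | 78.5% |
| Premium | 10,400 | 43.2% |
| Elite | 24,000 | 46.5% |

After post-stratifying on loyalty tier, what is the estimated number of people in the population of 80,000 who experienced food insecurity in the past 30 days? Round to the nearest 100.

Apply each group's respondent rate to its population count:
  Basic: 24,000 × 66.2% = 15,888
  Standard: 21,600 × 78.5% = 16,956
  Premium: 10,400 × 43.2% = 4492.8
  Elite: 24,000 × 46.5% = 11,160
Estimated total = 48496.8 → 48,500.

48,500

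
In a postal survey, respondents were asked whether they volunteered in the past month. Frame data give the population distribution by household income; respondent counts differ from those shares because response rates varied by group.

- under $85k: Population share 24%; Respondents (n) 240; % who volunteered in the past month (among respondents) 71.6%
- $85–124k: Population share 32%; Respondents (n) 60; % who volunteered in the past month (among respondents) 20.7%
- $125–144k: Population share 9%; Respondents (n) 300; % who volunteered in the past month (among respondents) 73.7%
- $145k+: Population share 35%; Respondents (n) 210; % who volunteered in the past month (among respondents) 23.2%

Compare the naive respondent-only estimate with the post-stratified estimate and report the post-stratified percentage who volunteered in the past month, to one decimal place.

Naive respondent-only estimate (weights = respondent counts):
  (240/810)×71.6 + (60/810)×20.7 + (300/810)×73.7 + (210/810)×23.2 = 56.0593%
Post-stratifying to population shares instead:
  0.24×71.6 + 0.32×20.7 + 0.09×73.7 + 0.35×23.2 = 38.561%

38.6%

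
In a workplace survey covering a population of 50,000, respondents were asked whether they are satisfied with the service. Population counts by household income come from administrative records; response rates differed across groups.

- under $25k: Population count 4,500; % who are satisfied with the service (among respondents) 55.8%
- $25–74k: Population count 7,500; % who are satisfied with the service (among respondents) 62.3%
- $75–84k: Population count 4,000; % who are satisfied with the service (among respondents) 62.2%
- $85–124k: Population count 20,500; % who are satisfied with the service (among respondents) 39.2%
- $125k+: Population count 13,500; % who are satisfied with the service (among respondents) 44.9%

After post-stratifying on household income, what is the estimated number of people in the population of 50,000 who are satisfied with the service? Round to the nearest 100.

23,800

Estimated count per cell = population count × respondent percentage:
  under $25k: 4,500 × 55.8% = 2511
  $25–74k: 7,500 × 62.3% = 4672.5
  $75–84k: 4,000 × 62.2% = 2488
  $85–124k: 20,500 × 39.2% = 8036
  $125k+: 13,500 × 44.9% = 6061.5
Estimated total = 23,769 → 23,800.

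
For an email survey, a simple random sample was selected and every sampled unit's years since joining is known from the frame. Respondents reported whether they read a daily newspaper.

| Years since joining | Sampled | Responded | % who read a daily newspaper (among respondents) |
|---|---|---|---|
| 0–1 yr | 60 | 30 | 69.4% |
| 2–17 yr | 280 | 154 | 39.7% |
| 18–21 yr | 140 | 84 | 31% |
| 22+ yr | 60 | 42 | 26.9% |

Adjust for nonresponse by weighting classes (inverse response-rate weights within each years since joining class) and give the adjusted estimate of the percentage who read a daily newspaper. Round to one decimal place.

Response rates by class: 0–1 yr 30/60 = 50%, 2–17 yr 154/280 = 55%, 18–21 yr 84/140 = 60%, 22+ yr 42/60 = 70%.
Weighting each respondent by the inverse class response rate inflates each class back to its sampled size, so the class weight is n_sampled:
  0–1 yr: 60 × 69.4 = 4164
  2–17 yr: 280 × 39.7 = 11,116
  18–21 yr: 140 × 31 = 4340
  22+ yr: 60 × 26.9 = 1614
Adjusted estimate = 21,234 / 540 = 39.3222 → 39.3%.

39.3%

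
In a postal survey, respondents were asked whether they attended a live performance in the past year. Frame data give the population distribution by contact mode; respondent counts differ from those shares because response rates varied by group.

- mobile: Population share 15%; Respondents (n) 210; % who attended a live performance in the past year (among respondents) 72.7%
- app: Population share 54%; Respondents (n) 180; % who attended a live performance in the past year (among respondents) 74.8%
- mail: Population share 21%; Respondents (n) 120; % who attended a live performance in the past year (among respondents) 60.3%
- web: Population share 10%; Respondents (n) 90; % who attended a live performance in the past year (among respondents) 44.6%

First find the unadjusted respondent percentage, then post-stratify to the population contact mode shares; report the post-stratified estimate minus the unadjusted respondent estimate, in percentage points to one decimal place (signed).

Unadjusted (pooled respondent) estimate weights by respondent counts:
  (210/600)×72.7 + (180/600)×74.8 + (120/600)×60.3 + (90/600)×44.6 = 66.635%
Post-stratifying to population shares instead:
  0.15×72.7 + 0.54×74.8 + 0.21×60.3 + 0.1×44.6 = 68.42%
Difference = 68.42 − 66.635 = 1.785 pp.

+1.8 percentage points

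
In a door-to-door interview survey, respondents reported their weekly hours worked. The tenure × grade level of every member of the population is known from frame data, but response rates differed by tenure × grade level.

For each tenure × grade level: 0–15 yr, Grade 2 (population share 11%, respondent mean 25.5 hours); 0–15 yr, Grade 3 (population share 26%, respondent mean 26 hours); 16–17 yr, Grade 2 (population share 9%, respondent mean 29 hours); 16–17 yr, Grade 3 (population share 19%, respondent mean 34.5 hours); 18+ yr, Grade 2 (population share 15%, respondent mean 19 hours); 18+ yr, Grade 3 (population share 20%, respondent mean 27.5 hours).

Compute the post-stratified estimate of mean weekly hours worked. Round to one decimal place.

Weight each group's respondent value by its population share:
  0–15 yr, Grade 2: 0.11 × 25.5 = 2.805
  0–15 yr, Grade 3: 0.26 × 26 = 6.76
  16–17 yr, Grade 2: 0.09 × 29 = 2.61
  16–17 yr, Grade 3: 0.19 × 34.5 = 6.555
  18+ yr, Grade 2: 0.15 × 19 = 2.85
  18+ yr, Grade 3: 0.2 × 27.5 = 5.5
Post-stratified estimate = 27.08 → 27.1.

27.1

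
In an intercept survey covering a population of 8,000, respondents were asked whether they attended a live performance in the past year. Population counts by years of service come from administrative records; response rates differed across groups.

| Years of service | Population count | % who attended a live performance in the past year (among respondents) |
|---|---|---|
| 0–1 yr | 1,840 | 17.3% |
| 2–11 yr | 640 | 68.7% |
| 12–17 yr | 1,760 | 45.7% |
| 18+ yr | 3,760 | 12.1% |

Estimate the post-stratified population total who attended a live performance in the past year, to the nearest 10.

Estimated count per cell = population count × respondent percentage:
  0–1 yr: 1,840 × 17.3% = 318.32
  2–11 yr: 640 × 68.7% = 439.68
  12–17 yr: 1,760 × 45.7% = 804.32
  18+ yr: 3,760 × 12.1% = 454.96
Estimated total = 2017.28 → 2,020.

2,020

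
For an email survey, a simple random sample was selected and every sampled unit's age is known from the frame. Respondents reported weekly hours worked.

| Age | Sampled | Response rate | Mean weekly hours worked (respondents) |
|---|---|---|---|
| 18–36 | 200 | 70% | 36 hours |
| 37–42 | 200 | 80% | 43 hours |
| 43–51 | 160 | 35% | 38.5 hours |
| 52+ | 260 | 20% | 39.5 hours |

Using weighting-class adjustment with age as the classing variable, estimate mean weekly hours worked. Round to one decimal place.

39.3

With weight = n_sampled/n_responded per class, the weighted class total is n_sampled:
  18–36: 200 × 36 = 7200
  37–42: 200 × 43 = 8600
  43–51: 160 × 38.5 = 6160
  52+: 260 × 39.5 = 10,270
Adjusted estimate = 32,230 / 820 = 39.3049 → 39.3.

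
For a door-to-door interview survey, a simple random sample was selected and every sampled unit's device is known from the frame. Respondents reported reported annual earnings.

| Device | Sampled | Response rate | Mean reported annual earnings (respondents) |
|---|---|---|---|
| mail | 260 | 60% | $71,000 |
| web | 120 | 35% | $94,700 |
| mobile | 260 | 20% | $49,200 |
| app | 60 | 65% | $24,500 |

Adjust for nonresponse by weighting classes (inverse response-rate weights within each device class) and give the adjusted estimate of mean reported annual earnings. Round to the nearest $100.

$63,000

Weighting each respondent by the inverse class response rate inflates each class back to its sampled size, so the class weight is n_sampled:
  mail: 260 × 71,000 = 18,460,000
  web: 120 × 94,700 = 11,364,000
  mobile: 260 × 49,200 = 12,792,000
  app: 60 × 24,500 = 1,470,000
Adjusted estimate = 44,086,000 / 700 = 62,980 → $63,000.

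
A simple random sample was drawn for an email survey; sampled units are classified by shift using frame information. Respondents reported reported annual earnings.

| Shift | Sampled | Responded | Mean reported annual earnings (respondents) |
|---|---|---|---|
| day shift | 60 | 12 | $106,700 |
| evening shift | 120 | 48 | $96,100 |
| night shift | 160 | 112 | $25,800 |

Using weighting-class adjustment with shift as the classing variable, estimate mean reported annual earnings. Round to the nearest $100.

Class response rates: day shift 12/60 = 20%, evening shift 48/120 = 40%, night shift 112/160 = 70%.
Inverse-response-rate weighting restores each class to its sampled count, so class totals weight by n_sampled:
  day shift: 60 × 106,700 = 6,402,000
  evening shift: 120 × 96,100 = 11,532,000
  night shift: 160 × 25,800 = 4,128,000
Adjusted estimate = 22,062,000 / 340 = 64888.2 → $64,900.

$64,900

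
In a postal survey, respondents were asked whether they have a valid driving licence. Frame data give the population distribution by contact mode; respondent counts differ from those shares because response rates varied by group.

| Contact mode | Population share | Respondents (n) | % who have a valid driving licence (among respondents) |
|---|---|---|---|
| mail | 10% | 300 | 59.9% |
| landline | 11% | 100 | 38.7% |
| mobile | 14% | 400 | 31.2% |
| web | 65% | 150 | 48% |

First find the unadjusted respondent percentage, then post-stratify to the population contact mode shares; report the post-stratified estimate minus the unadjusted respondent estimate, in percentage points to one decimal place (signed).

+2.1 percentage points

Without adjustment, the pooled respondent share is:
  (300/950)×59.9 + (100/950)×38.7 + (400/950)×31.2 + (150/950)×48 = 43.7053%
Post-stratified estimate weights by population shares:
  0.1×59.9 + 0.11×38.7 + 0.14×31.2 + 0.65×48 = 45.815%
Difference = 45.815 − 43.7053 = 2.1097 pp.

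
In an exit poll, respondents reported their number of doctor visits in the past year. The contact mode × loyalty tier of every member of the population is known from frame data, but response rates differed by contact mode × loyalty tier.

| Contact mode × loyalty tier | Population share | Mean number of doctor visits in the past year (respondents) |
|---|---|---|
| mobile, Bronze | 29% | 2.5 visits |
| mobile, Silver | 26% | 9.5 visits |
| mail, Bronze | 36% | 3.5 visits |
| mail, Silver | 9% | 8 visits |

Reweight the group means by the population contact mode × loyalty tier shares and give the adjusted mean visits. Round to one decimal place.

Each cell contributes population-share × respondent value:
  mobile, Bronze: 0.29 × 2.5 = 0.725
  mobile, Silver: 0.26 × 9.5 = 2.47
  mail, Bronze: 0.36 × 3.5 = 1.26
  mail, Silver: 0.09 × 8 = 0.72
Post-stratified estimate = 5.175 → 5.2.

5.2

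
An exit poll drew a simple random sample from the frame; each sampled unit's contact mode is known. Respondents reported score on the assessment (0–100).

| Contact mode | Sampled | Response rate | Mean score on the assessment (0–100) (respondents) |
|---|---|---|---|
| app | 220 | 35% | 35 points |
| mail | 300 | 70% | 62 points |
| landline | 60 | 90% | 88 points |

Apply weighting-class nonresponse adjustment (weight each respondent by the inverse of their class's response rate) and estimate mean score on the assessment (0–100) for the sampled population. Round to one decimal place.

Each respondent's weight = sampled/responded in their class; summing within a class gives n_sampled, so:
  app: 220 × 35 = 7700
  mail: 300 × 62 = 18,600
  landline: 60 × 88 = 5280
Adjusted estimate = 31,580 / 580 = 54.4483 → 54.4.

54.4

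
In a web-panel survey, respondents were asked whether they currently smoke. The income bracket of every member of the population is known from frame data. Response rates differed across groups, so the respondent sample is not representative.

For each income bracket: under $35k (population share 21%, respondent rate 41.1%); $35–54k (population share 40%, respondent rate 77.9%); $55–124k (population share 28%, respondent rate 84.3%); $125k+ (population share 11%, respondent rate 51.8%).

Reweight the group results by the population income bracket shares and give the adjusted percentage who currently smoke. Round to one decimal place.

69.1%

Each cell contributes population-share × respondent value:
  under $35k: 0.21 × 41.1 = 8.631
  $35–54k: 0.4 × 77.9 = 31.16
  $55–124k: 0.28 × 84.3 = 23.604
  $125k+: 0.11 × 51.8 = 5.698
Post-stratified estimate = 69.093 → 69.1%.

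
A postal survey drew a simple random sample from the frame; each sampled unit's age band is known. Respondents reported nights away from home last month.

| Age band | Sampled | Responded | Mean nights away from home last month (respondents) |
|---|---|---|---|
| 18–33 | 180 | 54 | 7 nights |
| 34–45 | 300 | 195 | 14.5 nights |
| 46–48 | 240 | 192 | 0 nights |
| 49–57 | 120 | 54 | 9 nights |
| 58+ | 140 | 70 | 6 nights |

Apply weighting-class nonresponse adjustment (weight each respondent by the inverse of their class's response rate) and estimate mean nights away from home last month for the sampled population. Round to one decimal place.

Response rates by class: 18–33 54/180 = 30%, 34–45 195/300 = 65%, 46–48 192/240 = 80%, 49–57 54/120 = 45%, 58+ 70/140 = 50%.
Inverse-response-rate weighting restores each class to its sampled count, so class totals weight by n_sampled:
  18–33: 180 × 7 = 1260
  34–45: 300 × 14.5 = 4350
  46–48: 240 × 0 = 0
  49–57: 120 × 9 = 1080
  58+: 140 × 6 = 840
Adjusted estimate = 7530 / 980 = 7.68367 → 7.7.

7.7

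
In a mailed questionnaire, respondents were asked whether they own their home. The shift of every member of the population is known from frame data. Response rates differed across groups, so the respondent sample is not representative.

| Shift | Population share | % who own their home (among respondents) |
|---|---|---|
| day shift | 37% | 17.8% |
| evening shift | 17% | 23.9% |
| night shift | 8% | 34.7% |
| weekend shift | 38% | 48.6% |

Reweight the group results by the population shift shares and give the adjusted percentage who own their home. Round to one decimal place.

31.9%

Post-stratification weights by population share, not respondent share:
  day shift: 0.37 × 17.8 = 6.586
  evening shift: 0.17 × 23.9 = 4.063
  night shift: 0.08 × 34.7 = 2.776
  weekend shift: 0.38 × 48.6 = 18.468
Post-stratified estimate = 31.893 → 31.9%.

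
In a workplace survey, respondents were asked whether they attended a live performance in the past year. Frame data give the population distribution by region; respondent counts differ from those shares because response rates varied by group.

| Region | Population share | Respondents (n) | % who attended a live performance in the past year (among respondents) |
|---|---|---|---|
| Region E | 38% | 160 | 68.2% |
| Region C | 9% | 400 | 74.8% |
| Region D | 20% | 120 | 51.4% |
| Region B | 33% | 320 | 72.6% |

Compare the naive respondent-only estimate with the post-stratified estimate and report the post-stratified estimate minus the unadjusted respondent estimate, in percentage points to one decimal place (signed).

-3.3 percentage points

Without adjustment, the pooled respondent share is:
  (160/1000)×68.2 + (400/1000)×74.8 + (120/1000)×51.4 + (320/1000)×72.6 = 70.232%
Reweighting by population region shares:
  0.38×68.2 + 0.09×74.8 + 0.2×51.4 + 0.33×72.6 = 66.886%
Difference = 66.886 − 70.232 = -3.346 pp.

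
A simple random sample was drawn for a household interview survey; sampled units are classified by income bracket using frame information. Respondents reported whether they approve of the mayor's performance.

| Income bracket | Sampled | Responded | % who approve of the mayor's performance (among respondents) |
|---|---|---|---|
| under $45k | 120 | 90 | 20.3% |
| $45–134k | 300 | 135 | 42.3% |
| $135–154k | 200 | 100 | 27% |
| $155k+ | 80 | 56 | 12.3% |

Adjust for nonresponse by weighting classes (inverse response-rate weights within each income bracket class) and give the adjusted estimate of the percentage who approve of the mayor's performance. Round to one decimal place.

30.7%

Class response rates: under $45k 90/120 = 75%, $45–134k 135/300 = 45%, $135–154k 100/200 = 50%, $155k+ 56/80 = 70%.
With weight = n_sampled/n_responded per class, the weighted class total is n_sampled:
  under $45k: 120 × 20.3 = 2436
  $45–134k: 300 × 42.3 = 12,690
  $135–154k: 200 × 27 = 5400
  $155k+: 80 × 12.3 = 984
Adjusted estimate = 21,510 / 700 = 30.7286 → 30.7%.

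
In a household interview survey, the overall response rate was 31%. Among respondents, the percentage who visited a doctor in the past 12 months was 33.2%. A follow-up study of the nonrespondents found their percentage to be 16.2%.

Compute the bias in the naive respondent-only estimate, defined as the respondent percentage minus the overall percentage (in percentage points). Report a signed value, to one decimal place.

+11.7 percentage points

Nonresponse fraction = 1 − 0.31 = 0.69.
Bias = (nonresponse fraction) × (respondent percentage − nonrespondent percentage)
     = 0.69 × (33.2 − 16.2) = 0.69 × 17 = 11.73.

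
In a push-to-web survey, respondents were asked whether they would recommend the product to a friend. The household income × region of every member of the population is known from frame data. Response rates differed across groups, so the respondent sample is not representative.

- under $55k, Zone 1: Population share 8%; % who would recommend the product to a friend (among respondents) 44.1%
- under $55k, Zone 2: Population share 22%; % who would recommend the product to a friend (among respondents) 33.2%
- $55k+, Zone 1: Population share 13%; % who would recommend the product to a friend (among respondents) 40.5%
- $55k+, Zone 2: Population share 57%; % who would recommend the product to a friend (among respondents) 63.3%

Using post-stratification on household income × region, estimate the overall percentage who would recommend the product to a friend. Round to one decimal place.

52.2%

Post-stratification weights by population share, not respondent share:
  under $55k, Zone 1: 0.08 × 44.1 = 3.528
  under $55k, Zone 2: 0.22 × 33.2 = 7.304
  $55k+, Zone 1: 0.13 × 40.5 = 5.265
  $55k+, Zone 2: 0.57 × 63.3 = 36.081
Post-stratified estimate = 52.178 → 52.2%.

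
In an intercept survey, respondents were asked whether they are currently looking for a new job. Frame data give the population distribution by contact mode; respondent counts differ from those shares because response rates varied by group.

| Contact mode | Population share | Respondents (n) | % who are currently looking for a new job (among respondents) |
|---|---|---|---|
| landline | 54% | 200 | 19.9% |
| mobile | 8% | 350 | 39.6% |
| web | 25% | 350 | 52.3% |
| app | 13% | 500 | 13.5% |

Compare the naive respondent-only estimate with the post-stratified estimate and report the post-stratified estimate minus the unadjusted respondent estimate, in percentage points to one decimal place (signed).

-1.9 percentage points

Naive respondent-only estimate (weights = respondent counts):
  (200/1400)×19.9 + (350/1400)×39.6 + (350/1400)×52.3 + (500/1400)×13.5 = 30.6393%
Post-stratifying to population shares instead:
  0.54×19.9 + 0.08×39.6 + 0.25×52.3 + 0.13×13.5 = 28.744%
Difference = 28.744 − 30.6393 = -1.8953 pp.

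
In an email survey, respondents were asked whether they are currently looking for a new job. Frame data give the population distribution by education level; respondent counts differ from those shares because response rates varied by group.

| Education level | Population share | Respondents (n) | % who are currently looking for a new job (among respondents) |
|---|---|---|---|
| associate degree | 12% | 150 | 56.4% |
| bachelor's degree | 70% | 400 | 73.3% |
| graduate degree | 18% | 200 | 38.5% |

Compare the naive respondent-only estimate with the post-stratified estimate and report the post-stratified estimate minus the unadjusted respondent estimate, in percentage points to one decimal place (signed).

Without adjustment, the pooled respondent share is:
  (150/750)×56.4 + (400/750)×73.3 + (200/750)×38.5 = 60.64%
Reweighting by population education level shares:
  0.12×56.4 + 0.7×73.3 + 0.18×38.5 = 65.008%
Difference = 65.008 − 60.64 = 4.368 pp.

+4.4 percentage points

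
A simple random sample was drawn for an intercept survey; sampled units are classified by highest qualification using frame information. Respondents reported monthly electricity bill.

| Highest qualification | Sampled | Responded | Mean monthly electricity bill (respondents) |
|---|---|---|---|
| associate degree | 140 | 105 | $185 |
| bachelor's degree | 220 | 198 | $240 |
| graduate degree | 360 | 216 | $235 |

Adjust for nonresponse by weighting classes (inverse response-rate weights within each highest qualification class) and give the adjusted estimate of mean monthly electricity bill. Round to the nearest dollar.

$227

Response rates by class: associate degree 105/140 = 75%, bachelor's degree 198/220 = 90%, graduate degree 216/360 = 60%.
Weighting each respondent by the inverse class response rate inflates each class back to its sampled size, so the class weight is n_sampled:
  associate degree: 140 × 185 = 25,900
  bachelor's degree: 220 × 240 = 52,800
  graduate degree: 360 × 235 = 84,600
Adjusted estimate = 163,300 / 720 = 226.806 → $227.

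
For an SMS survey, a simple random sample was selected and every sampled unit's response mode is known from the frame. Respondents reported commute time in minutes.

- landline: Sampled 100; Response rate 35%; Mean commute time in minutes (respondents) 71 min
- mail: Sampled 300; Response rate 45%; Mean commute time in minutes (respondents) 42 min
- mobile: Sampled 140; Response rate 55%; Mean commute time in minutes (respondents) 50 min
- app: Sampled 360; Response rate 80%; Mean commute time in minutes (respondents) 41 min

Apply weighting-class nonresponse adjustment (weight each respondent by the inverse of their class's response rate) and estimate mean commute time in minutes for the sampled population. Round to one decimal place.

With weight = n_sampled/n_responded per class, the weighted class total is n_sampled:
  landline: 100 × 71 = 7100
  mail: 300 × 42 = 12,600
  mobile: 140 × 50 = 7000
  app: 360 × 41 = 14,760
Adjusted estimate = 41,460 / 900 = 46.0667 → 46.1.

46.1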